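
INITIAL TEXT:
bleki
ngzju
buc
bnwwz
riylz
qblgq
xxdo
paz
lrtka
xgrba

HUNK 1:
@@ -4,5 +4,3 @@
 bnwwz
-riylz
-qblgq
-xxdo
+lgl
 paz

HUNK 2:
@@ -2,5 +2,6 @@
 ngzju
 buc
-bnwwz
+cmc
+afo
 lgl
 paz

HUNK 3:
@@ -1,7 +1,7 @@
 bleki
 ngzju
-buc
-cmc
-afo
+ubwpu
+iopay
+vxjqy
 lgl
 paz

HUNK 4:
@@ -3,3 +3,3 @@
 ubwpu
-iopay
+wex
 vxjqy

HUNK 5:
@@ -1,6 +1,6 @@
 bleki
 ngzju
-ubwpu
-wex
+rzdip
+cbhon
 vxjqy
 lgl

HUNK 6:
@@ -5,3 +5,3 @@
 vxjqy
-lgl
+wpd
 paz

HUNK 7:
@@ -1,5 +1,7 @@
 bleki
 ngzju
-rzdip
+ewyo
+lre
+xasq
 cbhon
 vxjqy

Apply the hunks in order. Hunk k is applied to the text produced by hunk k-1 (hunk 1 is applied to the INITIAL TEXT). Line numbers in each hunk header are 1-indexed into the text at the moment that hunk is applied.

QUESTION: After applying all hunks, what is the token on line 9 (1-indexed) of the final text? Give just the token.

Answer: paz

Derivation:
Hunk 1: at line 4 remove [riylz,qblgq,xxdo] add [lgl] -> 8 lines: bleki ngzju buc bnwwz lgl paz lrtka xgrba
Hunk 2: at line 2 remove [bnwwz] add [cmc,afo] -> 9 lines: bleki ngzju buc cmc afo lgl paz lrtka xgrba
Hunk 3: at line 1 remove [buc,cmc,afo] add [ubwpu,iopay,vxjqy] -> 9 lines: bleki ngzju ubwpu iopay vxjqy lgl paz lrtka xgrba
Hunk 4: at line 3 remove [iopay] add [wex] -> 9 lines: bleki ngzju ubwpu wex vxjqy lgl paz lrtka xgrba
Hunk 5: at line 1 remove [ubwpu,wex] add [rzdip,cbhon] -> 9 lines: bleki ngzju rzdip cbhon vxjqy lgl paz lrtka xgrba
Hunk 6: at line 5 remove [lgl] add [wpd] -> 9 lines: bleki ngzju rzdip cbhon vxjqy wpd paz lrtka xgrba
Hunk 7: at line 1 remove [rzdip] add [ewyo,lre,xasq] -> 11 lines: bleki ngzju ewyo lre xasq cbhon vxjqy wpd paz lrtka xgrba
Final line 9: paz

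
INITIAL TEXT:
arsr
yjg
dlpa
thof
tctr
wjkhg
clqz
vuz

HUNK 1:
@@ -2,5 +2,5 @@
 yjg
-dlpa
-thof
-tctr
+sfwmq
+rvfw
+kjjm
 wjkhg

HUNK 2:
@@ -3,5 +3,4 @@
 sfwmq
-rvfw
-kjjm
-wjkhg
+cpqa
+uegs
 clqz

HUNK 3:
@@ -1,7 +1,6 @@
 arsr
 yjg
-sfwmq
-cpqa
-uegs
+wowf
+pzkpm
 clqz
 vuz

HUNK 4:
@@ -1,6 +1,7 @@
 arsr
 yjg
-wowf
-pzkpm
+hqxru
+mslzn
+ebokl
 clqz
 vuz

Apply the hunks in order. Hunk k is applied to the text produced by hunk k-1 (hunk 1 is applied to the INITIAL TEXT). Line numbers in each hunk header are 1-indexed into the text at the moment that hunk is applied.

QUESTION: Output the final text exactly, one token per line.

Hunk 1: at line 2 remove [dlpa,thof,tctr] add [sfwmq,rvfw,kjjm] -> 8 lines: arsr yjg sfwmq rvfw kjjm wjkhg clqz vuz
Hunk 2: at line 3 remove [rvfw,kjjm,wjkhg] add [cpqa,uegs] -> 7 lines: arsr yjg sfwmq cpqa uegs clqz vuz
Hunk 3: at line 1 remove [sfwmq,cpqa,uegs] add [wowf,pzkpm] -> 6 lines: arsr yjg wowf pzkpm clqz vuz
Hunk 4: at line 1 remove [wowf,pzkpm] add [hqxru,mslzn,ebokl] -> 7 lines: arsr yjg hqxru mslzn ebokl clqz vuz

Answer: arsr
yjg
hqxru
mslzn
ebokl
clqz
vuz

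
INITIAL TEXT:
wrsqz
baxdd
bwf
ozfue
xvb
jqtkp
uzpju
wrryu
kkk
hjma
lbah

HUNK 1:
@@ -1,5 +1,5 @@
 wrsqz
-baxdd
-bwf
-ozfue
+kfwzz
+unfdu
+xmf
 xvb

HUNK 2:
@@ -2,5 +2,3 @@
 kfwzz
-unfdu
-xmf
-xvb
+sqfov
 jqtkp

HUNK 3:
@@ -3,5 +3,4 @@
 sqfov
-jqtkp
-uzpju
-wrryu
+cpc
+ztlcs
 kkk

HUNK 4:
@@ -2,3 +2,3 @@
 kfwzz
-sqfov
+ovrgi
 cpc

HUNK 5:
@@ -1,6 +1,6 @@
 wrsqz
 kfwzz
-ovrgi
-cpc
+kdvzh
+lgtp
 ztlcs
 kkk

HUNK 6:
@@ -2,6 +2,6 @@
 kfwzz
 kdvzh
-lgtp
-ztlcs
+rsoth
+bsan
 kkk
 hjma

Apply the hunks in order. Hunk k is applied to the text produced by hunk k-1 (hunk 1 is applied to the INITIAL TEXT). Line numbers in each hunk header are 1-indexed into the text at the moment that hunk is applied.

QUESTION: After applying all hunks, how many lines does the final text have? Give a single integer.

Hunk 1: at line 1 remove [baxdd,bwf,ozfue] add [kfwzz,unfdu,xmf] -> 11 lines: wrsqz kfwzz unfdu xmf xvb jqtkp uzpju wrryu kkk hjma lbah
Hunk 2: at line 2 remove [unfdu,xmf,xvb] add [sqfov] -> 9 lines: wrsqz kfwzz sqfov jqtkp uzpju wrryu kkk hjma lbah
Hunk 3: at line 3 remove [jqtkp,uzpju,wrryu] add [cpc,ztlcs] -> 8 lines: wrsqz kfwzz sqfov cpc ztlcs kkk hjma lbah
Hunk 4: at line 2 remove [sqfov] add [ovrgi] -> 8 lines: wrsqz kfwzz ovrgi cpc ztlcs kkk hjma lbah
Hunk 5: at line 1 remove [ovrgi,cpc] add [kdvzh,lgtp] -> 8 lines: wrsqz kfwzz kdvzh lgtp ztlcs kkk hjma lbah
Hunk 6: at line 2 remove [lgtp,ztlcs] add [rsoth,bsan] -> 8 lines: wrsqz kfwzz kdvzh rsoth bsan kkk hjma lbah
Final line count: 8

Answer: 8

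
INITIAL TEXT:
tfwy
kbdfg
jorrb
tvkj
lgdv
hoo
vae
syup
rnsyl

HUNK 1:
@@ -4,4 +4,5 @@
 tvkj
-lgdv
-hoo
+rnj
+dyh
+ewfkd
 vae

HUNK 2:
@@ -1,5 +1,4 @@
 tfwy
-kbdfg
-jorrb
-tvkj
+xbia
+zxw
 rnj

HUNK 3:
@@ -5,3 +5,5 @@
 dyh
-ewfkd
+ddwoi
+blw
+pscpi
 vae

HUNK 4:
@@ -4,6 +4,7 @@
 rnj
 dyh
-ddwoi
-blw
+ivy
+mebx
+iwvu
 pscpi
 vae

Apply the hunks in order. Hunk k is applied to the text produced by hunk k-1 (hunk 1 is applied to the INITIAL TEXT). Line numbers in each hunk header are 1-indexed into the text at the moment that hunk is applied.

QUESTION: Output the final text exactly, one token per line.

Answer: tfwy
xbia
zxw
rnj
dyh
ivy
mebx
iwvu
pscpi
vae
syup
rnsyl

Derivation:
Hunk 1: at line 4 remove [lgdv,hoo] add [rnj,dyh,ewfkd] -> 10 lines: tfwy kbdfg jorrb tvkj rnj dyh ewfkd vae syup rnsyl
Hunk 2: at line 1 remove [kbdfg,jorrb,tvkj] add [xbia,zxw] -> 9 lines: tfwy xbia zxw rnj dyh ewfkd vae syup rnsyl
Hunk 3: at line 5 remove [ewfkd] add [ddwoi,blw,pscpi] -> 11 lines: tfwy xbia zxw rnj dyh ddwoi blw pscpi vae syup rnsyl
Hunk 4: at line 4 remove [ddwoi,blw] add [ivy,mebx,iwvu] -> 12 lines: tfwy xbia zxw rnj dyh ivy mebx iwvu pscpi vae syup rnsyl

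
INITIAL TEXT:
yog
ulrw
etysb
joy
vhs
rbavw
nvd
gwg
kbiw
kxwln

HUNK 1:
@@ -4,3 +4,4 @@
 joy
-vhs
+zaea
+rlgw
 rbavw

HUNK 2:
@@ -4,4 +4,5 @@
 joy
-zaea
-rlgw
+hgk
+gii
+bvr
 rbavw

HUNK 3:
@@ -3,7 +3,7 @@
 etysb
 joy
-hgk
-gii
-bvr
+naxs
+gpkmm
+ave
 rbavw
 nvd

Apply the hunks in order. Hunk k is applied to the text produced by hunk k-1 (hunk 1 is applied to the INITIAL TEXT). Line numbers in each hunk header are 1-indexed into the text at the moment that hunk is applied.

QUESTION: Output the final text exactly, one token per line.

Answer: yog
ulrw
etysb
joy
naxs
gpkmm
ave
rbavw
nvd
gwg
kbiw
kxwln

Derivation:
Hunk 1: at line 4 remove [vhs] add [zaea,rlgw] -> 11 lines: yog ulrw etysb joy zaea rlgw rbavw nvd gwg kbiw kxwln
Hunk 2: at line 4 remove [zaea,rlgw] add [hgk,gii,bvr] -> 12 lines: yog ulrw etysb joy hgk gii bvr rbavw nvd gwg kbiw kxwln
Hunk 3: at line 3 remove [hgk,gii,bvr] add [naxs,gpkmm,ave] -> 12 lines: yog ulrw etysb joy naxs gpkmm ave rbavw nvd gwg kbiw kxwln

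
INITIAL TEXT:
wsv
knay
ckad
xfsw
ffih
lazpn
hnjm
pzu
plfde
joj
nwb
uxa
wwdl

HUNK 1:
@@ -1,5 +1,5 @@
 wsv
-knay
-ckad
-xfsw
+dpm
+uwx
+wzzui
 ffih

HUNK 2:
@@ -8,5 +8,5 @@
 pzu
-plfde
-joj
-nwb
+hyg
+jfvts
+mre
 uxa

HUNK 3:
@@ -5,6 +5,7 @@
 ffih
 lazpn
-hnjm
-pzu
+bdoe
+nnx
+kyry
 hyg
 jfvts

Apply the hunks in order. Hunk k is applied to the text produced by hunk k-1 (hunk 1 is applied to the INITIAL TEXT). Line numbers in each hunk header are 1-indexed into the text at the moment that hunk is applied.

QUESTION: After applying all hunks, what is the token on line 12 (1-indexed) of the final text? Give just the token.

Hunk 1: at line 1 remove [knay,ckad,xfsw] add [dpm,uwx,wzzui] -> 13 lines: wsv dpm uwx wzzui ffih lazpn hnjm pzu plfde joj nwb uxa wwdl
Hunk 2: at line 8 remove [plfde,joj,nwb] add [hyg,jfvts,mre] -> 13 lines: wsv dpm uwx wzzui ffih lazpn hnjm pzu hyg jfvts mre uxa wwdl
Hunk 3: at line 5 remove [hnjm,pzu] add [bdoe,nnx,kyry] -> 14 lines: wsv dpm uwx wzzui ffih lazpn bdoe nnx kyry hyg jfvts mre uxa wwdl
Final line 12: mre

Answer: mre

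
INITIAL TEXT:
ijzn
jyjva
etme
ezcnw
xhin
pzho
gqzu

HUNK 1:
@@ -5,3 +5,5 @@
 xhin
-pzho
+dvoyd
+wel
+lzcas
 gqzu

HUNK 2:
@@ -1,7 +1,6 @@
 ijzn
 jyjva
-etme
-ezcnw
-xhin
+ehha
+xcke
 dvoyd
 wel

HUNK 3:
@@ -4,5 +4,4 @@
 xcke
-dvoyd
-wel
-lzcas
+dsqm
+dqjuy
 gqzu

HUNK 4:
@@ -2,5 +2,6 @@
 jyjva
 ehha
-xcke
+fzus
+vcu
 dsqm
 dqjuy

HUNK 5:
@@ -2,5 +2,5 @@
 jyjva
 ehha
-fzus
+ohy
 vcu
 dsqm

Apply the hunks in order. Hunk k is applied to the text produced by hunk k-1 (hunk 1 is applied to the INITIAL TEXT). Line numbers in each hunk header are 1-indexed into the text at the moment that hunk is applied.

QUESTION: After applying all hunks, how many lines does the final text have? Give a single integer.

Answer: 8

Derivation:
Hunk 1: at line 5 remove [pzho] add [dvoyd,wel,lzcas] -> 9 lines: ijzn jyjva etme ezcnw xhin dvoyd wel lzcas gqzu
Hunk 2: at line 1 remove [etme,ezcnw,xhin] add [ehha,xcke] -> 8 lines: ijzn jyjva ehha xcke dvoyd wel lzcas gqzu
Hunk 3: at line 4 remove [dvoyd,wel,lzcas] add [dsqm,dqjuy] -> 7 lines: ijzn jyjva ehha xcke dsqm dqjuy gqzu
Hunk 4: at line 2 remove [xcke] add [fzus,vcu] -> 8 lines: ijzn jyjva ehha fzus vcu dsqm dqjuy gqzu
Hunk 5: at line 2 remove [fzus] add [ohy] -> 8 lines: ijzn jyjva ehha ohy vcu dsqm dqjuy gqzu
Final line count: 8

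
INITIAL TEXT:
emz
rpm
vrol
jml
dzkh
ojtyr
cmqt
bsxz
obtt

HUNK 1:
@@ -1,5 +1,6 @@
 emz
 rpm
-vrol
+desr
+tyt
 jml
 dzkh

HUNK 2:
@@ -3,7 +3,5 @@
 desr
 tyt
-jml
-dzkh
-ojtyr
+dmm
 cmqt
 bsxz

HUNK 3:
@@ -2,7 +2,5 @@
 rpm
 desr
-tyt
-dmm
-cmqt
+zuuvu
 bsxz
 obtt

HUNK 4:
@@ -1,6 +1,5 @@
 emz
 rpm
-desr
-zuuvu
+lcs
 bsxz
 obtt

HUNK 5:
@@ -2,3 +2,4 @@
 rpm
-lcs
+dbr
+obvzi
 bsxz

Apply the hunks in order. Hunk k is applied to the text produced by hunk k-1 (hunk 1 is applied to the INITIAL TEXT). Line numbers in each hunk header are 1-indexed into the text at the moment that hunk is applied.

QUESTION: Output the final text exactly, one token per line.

Hunk 1: at line 1 remove [vrol] add [desr,tyt] -> 10 lines: emz rpm desr tyt jml dzkh ojtyr cmqt bsxz obtt
Hunk 2: at line 3 remove [jml,dzkh,ojtyr] add [dmm] -> 8 lines: emz rpm desr tyt dmm cmqt bsxz obtt
Hunk 3: at line 2 remove [tyt,dmm,cmqt] add [zuuvu] -> 6 lines: emz rpm desr zuuvu bsxz obtt
Hunk 4: at line 1 remove [desr,zuuvu] add [lcs] -> 5 lines: emz rpm lcs bsxz obtt
Hunk 5: at line 2 remove [lcs] add [dbr,obvzi] -> 6 lines: emz rpm dbr obvzi bsxz obtt

Answer: emz
rpm
dbr
obvzi
bsxz
obtt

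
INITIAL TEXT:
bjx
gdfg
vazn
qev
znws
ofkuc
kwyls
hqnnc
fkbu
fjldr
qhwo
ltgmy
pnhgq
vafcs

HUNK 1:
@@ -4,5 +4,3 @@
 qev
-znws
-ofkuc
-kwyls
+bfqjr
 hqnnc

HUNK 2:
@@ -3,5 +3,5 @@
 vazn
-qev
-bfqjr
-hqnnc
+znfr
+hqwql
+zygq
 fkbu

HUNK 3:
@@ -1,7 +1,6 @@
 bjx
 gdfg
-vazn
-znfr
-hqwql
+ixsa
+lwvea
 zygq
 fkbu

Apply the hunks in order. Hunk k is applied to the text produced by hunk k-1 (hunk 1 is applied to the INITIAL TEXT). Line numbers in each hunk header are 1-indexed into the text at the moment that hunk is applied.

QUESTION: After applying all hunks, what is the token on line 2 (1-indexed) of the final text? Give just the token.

Answer: gdfg

Derivation:
Hunk 1: at line 4 remove [znws,ofkuc,kwyls] add [bfqjr] -> 12 lines: bjx gdfg vazn qev bfqjr hqnnc fkbu fjldr qhwo ltgmy pnhgq vafcs
Hunk 2: at line 3 remove [qev,bfqjr,hqnnc] add [znfr,hqwql,zygq] -> 12 lines: bjx gdfg vazn znfr hqwql zygq fkbu fjldr qhwo ltgmy pnhgq vafcs
Hunk 3: at line 1 remove [vazn,znfr,hqwql] add [ixsa,lwvea] -> 11 lines: bjx gdfg ixsa lwvea zygq fkbu fjldr qhwo ltgmy pnhgq vafcs
Final line 2: gdfg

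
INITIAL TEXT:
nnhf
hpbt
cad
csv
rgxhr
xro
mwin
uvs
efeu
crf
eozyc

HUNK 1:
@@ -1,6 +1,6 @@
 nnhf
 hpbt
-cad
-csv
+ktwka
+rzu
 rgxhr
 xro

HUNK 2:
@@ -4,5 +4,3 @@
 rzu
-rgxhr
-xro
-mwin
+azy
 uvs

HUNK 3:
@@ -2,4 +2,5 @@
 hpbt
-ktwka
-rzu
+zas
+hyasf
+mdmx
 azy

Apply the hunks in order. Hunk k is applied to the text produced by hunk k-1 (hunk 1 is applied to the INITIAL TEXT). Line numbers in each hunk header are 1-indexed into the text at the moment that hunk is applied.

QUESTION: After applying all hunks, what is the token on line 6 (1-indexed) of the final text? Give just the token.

Answer: azy

Derivation:
Hunk 1: at line 1 remove [cad,csv] add [ktwka,rzu] -> 11 lines: nnhf hpbt ktwka rzu rgxhr xro mwin uvs efeu crf eozyc
Hunk 2: at line 4 remove [rgxhr,xro,mwin] add [azy] -> 9 lines: nnhf hpbt ktwka rzu azy uvs efeu crf eozyc
Hunk 3: at line 2 remove [ktwka,rzu] add [zas,hyasf,mdmx] -> 10 lines: nnhf hpbt zas hyasf mdmx azy uvs efeu crf eozyc
Final line 6: azy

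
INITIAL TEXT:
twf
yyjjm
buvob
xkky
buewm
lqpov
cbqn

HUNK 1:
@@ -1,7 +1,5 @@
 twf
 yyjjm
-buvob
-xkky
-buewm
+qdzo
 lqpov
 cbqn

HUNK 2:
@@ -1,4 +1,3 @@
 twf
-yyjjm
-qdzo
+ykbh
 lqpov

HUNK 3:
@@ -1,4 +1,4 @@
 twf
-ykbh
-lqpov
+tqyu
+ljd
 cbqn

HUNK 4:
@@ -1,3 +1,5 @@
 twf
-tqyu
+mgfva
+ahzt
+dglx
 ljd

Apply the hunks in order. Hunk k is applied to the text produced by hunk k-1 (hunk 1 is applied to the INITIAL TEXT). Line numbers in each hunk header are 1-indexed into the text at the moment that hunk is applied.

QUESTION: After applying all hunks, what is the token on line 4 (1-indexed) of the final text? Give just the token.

Hunk 1: at line 1 remove [buvob,xkky,buewm] add [qdzo] -> 5 lines: twf yyjjm qdzo lqpov cbqn
Hunk 2: at line 1 remove [yyjjm,qdzo] add [ykbh] -> 4 lines: twf ykbh lqpov cbqn
Hunk 3: at line 1 remove [ykbh,lqpov] add [tqyu,ljd] -> 4 lines: twf tqyu ljd cbqn
Hunk 4: at line 1 remove [tqyu] add [mgfva,ahzt,dglx] -> 6 lines: twf mgfva ahzt dglx ljd cbqn
Final line 4: dglx

Answer: dglx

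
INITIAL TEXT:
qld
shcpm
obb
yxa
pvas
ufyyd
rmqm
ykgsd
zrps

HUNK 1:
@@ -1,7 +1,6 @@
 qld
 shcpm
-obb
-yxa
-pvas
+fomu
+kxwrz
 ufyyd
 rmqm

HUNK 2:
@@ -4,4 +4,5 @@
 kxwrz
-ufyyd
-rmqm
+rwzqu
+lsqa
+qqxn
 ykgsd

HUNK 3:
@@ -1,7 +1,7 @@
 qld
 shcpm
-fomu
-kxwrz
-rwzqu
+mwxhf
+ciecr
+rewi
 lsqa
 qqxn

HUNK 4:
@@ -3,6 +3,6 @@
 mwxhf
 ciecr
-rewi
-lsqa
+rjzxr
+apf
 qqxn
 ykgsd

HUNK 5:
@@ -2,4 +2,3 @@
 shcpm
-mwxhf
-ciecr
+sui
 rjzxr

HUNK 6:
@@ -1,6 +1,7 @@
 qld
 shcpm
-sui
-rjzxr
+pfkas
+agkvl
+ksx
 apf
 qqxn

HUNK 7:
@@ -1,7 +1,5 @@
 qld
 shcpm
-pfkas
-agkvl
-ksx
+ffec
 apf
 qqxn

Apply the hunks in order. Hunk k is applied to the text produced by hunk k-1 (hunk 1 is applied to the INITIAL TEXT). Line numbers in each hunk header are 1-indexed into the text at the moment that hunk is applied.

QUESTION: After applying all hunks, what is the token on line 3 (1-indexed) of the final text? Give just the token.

Answer: ffec

Derivation:
Hunk 1: at line 1 remove [obb,yxa,pvas] add [fomu,kxwrz] -> 8 lines: qld shcpm fomu kxwrz ufyyd rmqm ykgsd zrps
Hunk 2: at line 4 remove [ufyyd,rmqm] add [rwzqu,lsqa,qqxn] -> 9 lines: qld shcpm fomu kxwrz rwzqu lsqa qqxn ykgsd zrps
Hunk 3: at line 1 remove [fomu,kxwrz,rwzqu] add [mwxhf,ciecr,rewi] -> 9 lines: qld shcpm mwxhf ciecr rewi lsqa qqxn ykgsd zrps
Hunk 4: at line 3 remove [rewi,lsqa] add [rjzxr,apf] -> 9 lines: qld shcpm mwxhf ciecr rjzxr apf qqxn ykgsd zrps
Hunk 5: at line 2 remove [mwxhf,ciecr] add [sui] -> 8 lines: qld shcpm sui rjzxr apf qqxn ykgsd zrps
Hunk 6: at line 1 remove [sui,rjzxr] add [pfkas,agkvl,ksx] -> 9 lines: qld shcpm pfkas agkvl ksx apf qqxn ykgsd zrps
Hunk 7: at line 1 remove [pfkas,agkvl,ksx] add [ffec] -> 7 lines: qld shcpm ffec apf qqxn ykgsd zrps
Final line 3: ffec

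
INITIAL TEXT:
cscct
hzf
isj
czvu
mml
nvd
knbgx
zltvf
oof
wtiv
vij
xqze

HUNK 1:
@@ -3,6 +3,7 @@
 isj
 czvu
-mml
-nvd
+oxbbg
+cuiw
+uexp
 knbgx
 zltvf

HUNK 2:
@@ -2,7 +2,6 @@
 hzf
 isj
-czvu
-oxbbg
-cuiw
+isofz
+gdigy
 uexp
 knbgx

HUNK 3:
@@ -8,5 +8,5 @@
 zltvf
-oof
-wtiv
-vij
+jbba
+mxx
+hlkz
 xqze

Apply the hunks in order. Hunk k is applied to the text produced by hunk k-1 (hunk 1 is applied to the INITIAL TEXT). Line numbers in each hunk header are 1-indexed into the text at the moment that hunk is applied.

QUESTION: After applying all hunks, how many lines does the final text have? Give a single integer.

Answer: 12

Derivation:
Hunk 1: at line 3 remove [mml,nvd] add [oxbbg,cuiw,uexp] -> 13 lines: cscct hzf isj czvu oxbbg cuiw uexp knbgx zltvf oof wtiv vij xqze
Hunk 2: at line 2 remove [czvu,oxbbg,cuiw] add [isofz,gdigy] -> 12 lines: cscct hzf isj isofz gdigy uexp knbgx zltvf oof wtiv vij xqze
Hunk 3: at line 8 remove [oof,wtiv,vij] add [jbba,mxx,hlkz] -> 12 lines: cscct hzf isj isofz gdigy uexp knbgx zltvf jbba mxx hlkz xqze
Final line count: 12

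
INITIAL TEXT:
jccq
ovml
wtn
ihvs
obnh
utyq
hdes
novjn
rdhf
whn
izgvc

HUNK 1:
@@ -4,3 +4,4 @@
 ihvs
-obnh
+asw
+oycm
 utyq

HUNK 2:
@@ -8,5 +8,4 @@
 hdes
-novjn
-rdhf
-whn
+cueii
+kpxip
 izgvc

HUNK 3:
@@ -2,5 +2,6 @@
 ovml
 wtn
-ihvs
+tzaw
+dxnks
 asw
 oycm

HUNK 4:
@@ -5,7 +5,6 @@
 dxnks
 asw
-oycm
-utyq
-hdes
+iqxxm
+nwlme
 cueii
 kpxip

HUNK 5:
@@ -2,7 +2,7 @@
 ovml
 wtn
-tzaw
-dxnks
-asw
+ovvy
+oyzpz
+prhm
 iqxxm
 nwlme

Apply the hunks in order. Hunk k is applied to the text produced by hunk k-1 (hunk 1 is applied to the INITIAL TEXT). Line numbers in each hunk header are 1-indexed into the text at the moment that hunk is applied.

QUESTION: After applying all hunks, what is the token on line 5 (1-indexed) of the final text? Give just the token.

Answer: oyzpz

Derivation:
Hunk 1: at line 4 remove [obnh] add [asw,oycm] -> 12 lines: jccq ovml wtn ihvs asw oycm utyq hdes novjn rdhf whn izgvc
Hunk 2: at line 8 remove [novjn,rdhf,whn] add [cueii,kpxip] -> 11 lines: jccq ovml wtn ihvs asw oycm utyq hdes cueii kpxip izgvc
Hunk 3: at line 2 remove [ihvs] add [tzaw,dxnks] -> 12 lines: jccq ovml wtn tzaw dxnks asw oycm utyq hdes cueii kpxip izgvc
Hunk 4: at line 5 remove [oycm,utyq,hdes] add [iqxxm,nwlme] -> 11 lines: jccq ovml wtn tzaw dxnks asw iqxxm nwlme cueii kpxip izgvc
Hunk 5: at line 2 remove [tzaw,dxnks,asw] add [ovvy,oyzpz,prhm] -> 11 lines: jccq ovml wtn ovvy oyzpz prhm iqxxm nwlme cueii kpxip izgvc
Final line 5: oyzpz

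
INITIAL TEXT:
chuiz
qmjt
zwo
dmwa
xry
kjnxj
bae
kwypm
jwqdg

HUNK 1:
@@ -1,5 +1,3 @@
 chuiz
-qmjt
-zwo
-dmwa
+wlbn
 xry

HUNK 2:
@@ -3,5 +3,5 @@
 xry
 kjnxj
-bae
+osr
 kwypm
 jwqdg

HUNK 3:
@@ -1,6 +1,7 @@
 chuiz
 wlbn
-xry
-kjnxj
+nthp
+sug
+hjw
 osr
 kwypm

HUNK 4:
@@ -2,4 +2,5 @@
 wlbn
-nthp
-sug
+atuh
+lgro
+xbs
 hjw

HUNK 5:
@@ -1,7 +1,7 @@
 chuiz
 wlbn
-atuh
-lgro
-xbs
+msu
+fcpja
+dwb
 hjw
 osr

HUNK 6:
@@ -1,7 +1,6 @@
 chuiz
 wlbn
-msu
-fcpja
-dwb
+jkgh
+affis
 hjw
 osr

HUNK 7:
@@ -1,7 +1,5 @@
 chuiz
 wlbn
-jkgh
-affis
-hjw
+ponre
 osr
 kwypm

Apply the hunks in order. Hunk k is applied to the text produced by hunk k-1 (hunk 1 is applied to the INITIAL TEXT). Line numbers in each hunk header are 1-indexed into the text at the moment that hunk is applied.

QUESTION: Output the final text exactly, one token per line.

Hunk 1: at line 1 remove [qmjt,zwo,dmwa] add [wlbn] -> 7 lines: chuiz wlbn xry kjnxj bae kwypm jwqdg
Hunk 2: at line 3 remove [bae] add [osr] -> 7 lines: chuiz wlbn xry kjnxj osr kwypm jwqdg
Hunk 3: at line 1 remove [xry,kjnxj] add [nthp,sug,hjw] -> 8 lines: chuiz wlbn nthp sug hjw osr kwypm jwqdg
Hunk 4: at line 2 remove [nthp,sug] add [atuh,lgro,xbs] -> 9 lines: chuiz wlbn atuh lgro xbs hjw osr kwypm jwqdg
Hunk 5: at line 1 remove [atuh,lgro,xbs] add [msu,fcpja,dwb] -> 9 lines: chuiz wlbn msu fcpja dwb hjw osr kwypm jwqdg
Hunk 6: at line 1 remove [msu,fcpja,dwb] add [jkgh,affis] -> 8 lines: chuiz wlbn jkgh affis hjw osr kwypm jwqdg
Hunk 7: at line 1 remove [jkgh,affis,hjw] add [ponre] -> 6 lines: chuiz wlbn ponre osr kwypm jwqdg

Answer: chuiz
wlbn
ponre
osr
kwypm
jwqdg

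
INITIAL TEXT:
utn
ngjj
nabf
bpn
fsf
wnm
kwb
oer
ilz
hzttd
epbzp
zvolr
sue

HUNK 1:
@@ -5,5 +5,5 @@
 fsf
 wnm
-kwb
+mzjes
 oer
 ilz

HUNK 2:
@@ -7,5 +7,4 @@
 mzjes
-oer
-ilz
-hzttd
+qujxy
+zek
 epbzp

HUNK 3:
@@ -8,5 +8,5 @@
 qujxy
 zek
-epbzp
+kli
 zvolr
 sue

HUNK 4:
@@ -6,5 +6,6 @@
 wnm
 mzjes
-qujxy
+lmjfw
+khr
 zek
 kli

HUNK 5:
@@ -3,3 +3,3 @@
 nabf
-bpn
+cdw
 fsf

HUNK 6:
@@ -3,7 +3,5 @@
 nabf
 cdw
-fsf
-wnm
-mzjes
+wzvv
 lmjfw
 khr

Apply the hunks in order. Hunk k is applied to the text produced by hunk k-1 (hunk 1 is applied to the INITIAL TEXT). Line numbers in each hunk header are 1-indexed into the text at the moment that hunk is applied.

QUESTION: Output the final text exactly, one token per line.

Hunk 1: at line 5 remove [kwb] add [mzjes] -> 13 lines: utn ngjj nabf bpn fsf wnm mzjes oer ilz hzttd epbzp zvolr sue
Hunk 2: at line 7 remove [oer,ilz,hzttd] add [qujxy,zek] -> 12 lines: utn ngjj nabf bpn fsf wnm mzjes qujxy zek epbzp zvolr sue
Hunk 3: at line 8 remove [epbzp] add [kli] -> 12 lines: utn ngjj nabf bpn fsf wnm mzjes qujxy zek kli zvolr sue
Hunk 4: at line 6 remove [qujxy] add [lmjfw,khr] -> 13 lines: utn ngjj nabf bpn fsf wnm mzjes lmjfw khr zek kli zvolr sue
Hunk 5: at line 3 remove [bpn] add [cdw] -> 13 lines: utn ngjj nabf cdw fsf wnm mzjes lmjfw khr zek kli zvolr sue
Hunk 6: at line 3 remove [fsf,wnm,mzjes] add [wzvv] -> 11 lines: utn ngjj nabf cdw wzvv lmjfw khr zek kli zvolr sue

Answer: utn
ngjj
nabf
cdw
wzvv
lmjfw
khr
zek
kli
zvolr
sue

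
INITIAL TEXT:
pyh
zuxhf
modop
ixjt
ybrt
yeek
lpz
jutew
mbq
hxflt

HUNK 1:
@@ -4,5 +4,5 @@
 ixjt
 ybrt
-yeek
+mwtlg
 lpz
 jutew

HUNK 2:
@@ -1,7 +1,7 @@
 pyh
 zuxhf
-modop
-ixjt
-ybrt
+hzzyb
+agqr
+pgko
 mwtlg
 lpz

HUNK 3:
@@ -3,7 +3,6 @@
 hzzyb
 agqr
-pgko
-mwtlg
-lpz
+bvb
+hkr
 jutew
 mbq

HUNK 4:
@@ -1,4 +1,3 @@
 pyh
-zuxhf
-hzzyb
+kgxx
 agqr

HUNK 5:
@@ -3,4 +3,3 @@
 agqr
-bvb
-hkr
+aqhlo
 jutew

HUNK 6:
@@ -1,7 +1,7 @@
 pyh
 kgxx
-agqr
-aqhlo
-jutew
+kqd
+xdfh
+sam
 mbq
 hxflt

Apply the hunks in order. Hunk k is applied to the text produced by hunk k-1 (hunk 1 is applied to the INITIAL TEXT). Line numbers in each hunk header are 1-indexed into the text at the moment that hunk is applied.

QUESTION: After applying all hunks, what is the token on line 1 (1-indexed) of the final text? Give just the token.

Answer: pyh

Derivation:
Hunk 1: at line 4 remove [yeek] add [mwtlg] -> 10 lines: pyh zuxhf modop ixjt ybrt mwtlg lpz jutew mbq hxflt
Hunk 2: at line 1 remove [modop,ixjt,ybrt] add [hzzyb,agqr,pgko] -> 10 lines: pyh zuxhf hzzyb agqr pgko mwtlg lpz jutew mbq hxflt
Hunk 3: at line 3 remove [pgko,mwtlg,lpz] add [bvb,hkr] -> 9 lines: pyh zuxhf hzzyb agqr bvb hkr jutew mbq hxflt
Hunk 4: at line 1 remove [zuxhf,hzzyb] add [kgxx] -> 8 lines: pyh kgxx agqr bvb hkr jutew mbq hxflt
Hunk 5: at line 3 remove [bvb,hkr] add [aqhlo] -> 7 lines: pyh kgxx agqr aqhlo jutew mbq hxflt
Hunk 6: at line 1 remove [agqr,aqhlo,jutew] add [kqd,xdfh,sam] -> 7 lines: pyh kgxx kqd xdfh sam mbq hxflt
Final line 1: pyh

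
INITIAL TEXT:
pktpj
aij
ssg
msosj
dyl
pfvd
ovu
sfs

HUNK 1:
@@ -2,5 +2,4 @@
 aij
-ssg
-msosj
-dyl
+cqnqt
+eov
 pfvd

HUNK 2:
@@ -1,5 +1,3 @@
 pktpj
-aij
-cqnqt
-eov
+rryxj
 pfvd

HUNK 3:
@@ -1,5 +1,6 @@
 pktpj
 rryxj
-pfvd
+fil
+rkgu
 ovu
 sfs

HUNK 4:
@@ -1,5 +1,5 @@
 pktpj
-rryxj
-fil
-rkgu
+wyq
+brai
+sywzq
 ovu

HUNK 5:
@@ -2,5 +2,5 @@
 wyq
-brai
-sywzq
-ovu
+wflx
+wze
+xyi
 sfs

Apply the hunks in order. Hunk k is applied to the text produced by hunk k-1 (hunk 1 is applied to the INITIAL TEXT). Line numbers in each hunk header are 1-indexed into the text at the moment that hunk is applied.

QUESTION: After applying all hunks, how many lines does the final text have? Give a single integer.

Answer: 6

Derivation:
Hunk 1: at line 2 remove [ssg,msosj,dyl] add [cqnqt,eov] -> 7 lines: pktpj aij cqnqt eov pfvd ovu sfs
Hunk 2: at line 1 remove [aij,cqnqt,eov] add [rryxj] -> 5 lines: pktpj rryxj pfvd ovu sfs
Hunk 3: at line 1 remove [pfvd] add [fil,rkgu] -> 6 lines: pktpj rryxj fil rkgu ovu sfs
Hunk 4: at line 1 remove [rryxj,fil,rkgu] add [wyq,brai,sywzq] -> 6 lines: pktpj wyq brai sywzq ovu sfs
Hunk 5: at line 2 remove [brai,sywzq,ovu] add [wflx,wze,xyi] -> 6 lines: pktpj wyq wflx wze xyi sfs
Final line count: 6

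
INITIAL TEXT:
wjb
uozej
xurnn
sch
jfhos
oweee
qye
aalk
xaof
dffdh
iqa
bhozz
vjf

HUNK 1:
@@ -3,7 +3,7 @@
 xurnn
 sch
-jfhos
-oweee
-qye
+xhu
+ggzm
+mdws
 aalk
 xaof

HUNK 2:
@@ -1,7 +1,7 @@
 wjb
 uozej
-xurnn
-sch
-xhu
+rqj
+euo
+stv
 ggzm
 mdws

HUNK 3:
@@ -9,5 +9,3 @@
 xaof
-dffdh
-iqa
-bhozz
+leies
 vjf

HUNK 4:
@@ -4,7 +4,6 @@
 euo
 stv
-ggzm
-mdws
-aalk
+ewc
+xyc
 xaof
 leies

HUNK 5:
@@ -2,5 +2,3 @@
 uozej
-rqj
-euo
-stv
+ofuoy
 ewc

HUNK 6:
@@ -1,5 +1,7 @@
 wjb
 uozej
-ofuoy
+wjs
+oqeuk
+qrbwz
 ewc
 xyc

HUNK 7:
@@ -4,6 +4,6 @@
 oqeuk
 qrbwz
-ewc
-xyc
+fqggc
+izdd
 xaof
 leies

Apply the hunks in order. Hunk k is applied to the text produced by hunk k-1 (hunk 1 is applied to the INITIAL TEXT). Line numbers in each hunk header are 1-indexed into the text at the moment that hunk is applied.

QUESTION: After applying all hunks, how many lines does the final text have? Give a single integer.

Hunk 1: at line 3 remove [jfhos,oweee,qye] add [xhu,ggzm,mdws] -> 13 lines: wjb uozej xurnn sch xhu ggzm mdws aalk xaof dffdh iqa bhozz vjf
Hunk 2: at line 1 remove [xurnn,sch,xhu] add [rqj,euo,stv] -> 13 lines: wjb uozej rqj euo stv ggzm mdws aalk xaof dffdh iqa bhozz vjf
Hunk 3: at line 9 remove [dffdh,iqa,bhozz] add [leies] -> 11 lines: wjb uozej rqj euo stv ggzm mdws aalk xaof leies vjf
Hunk 4: at line 4 remove [ggzm,mdws,aalk] add [ewc,xyc] -> 10 lines: wjb uozej rqj euo stv ewc xyc xaof leies vjf
Hunk 5: at line 2 remove [rqj,euo,stv] add [ofuoy] -> 8 lines: wjb uozej ofuoy ewc xyc xaof leies vjf
Hunk 6: at line 1 remove [ofuoy] add [wjs,oqeuk,qrbwz] -> 10 lines: wjb uozej wjs oqeuk qrbwz ewc xyc xaof leies vjf
Hunk 7: at line 4 remove [ewc,xyc] add [fqggc,izdd] -> 10 lines: wjb uozej wjs oqeuk qrbwz fqggc izdd xaof leies vjf
Final line count: 10

Answer: 10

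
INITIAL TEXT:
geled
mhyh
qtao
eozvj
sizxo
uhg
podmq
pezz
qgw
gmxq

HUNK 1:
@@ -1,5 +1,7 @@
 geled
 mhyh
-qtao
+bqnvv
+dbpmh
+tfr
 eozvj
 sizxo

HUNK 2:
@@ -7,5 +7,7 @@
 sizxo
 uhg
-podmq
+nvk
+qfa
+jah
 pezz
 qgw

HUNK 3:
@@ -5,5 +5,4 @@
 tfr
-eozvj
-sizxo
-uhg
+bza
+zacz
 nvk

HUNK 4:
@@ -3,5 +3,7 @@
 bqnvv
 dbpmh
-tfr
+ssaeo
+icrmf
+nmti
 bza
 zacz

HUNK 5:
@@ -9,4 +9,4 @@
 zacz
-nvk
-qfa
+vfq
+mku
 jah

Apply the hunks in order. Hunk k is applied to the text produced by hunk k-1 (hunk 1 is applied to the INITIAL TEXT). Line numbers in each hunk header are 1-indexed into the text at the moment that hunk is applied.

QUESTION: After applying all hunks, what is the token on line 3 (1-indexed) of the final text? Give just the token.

Hunk 1: at line 1 remove [qtao] add [bqnvv,dbpmh,tfr] -> 12 lines: geled mhyh bqnvv dbpmh tfr eozvj sizxo uhg podmq pezz qgw gmxq
Hunk 2: at line 7 remove [podmq] add [nvk,qfa,jah] -> 14 lines: geled mhyh bqnvv dbpmh tfr eozvj sizxo uhg nvk qfa jah pezz qgw gmxq
Hunk 3: at line 5 remove [eozvj,sizxo,uhg] add [bza,zacz] -> 13 lines: geled mhyh bqnvv dbpmh tfr bza zacz nvk qfa jah pezz qgw gmxq
Hunk 4: at line 3 remove [tfr] add [ssaeo,icrmf,nmti] -> 15 lines: geled mhyh bqnvv dbpmh ssaeo icrmf nmti bza zacz nvk qfa jah pezz qgw gmxq
Hunk 5: at line 9 remove [nvk,qfa] add [vfq,mku] -> 15 lines: geled mhyh bqnvv dbpmh ssaeo icrmf nmti bza zacz vfq mku jah pezz qgw gmxq
Final line 3: bqnvv

Answer: bqnvv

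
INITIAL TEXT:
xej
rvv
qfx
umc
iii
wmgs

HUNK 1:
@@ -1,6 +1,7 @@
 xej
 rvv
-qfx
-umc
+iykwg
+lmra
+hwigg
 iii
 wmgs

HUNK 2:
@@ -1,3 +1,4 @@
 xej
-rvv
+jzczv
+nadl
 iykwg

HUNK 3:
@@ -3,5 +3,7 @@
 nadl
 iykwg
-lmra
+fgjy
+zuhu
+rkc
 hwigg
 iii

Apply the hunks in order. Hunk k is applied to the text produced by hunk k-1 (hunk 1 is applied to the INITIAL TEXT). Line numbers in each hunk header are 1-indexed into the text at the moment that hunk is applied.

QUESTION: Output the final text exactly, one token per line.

Hunk 1: at line 1 remove [qfx,umc] add [iykwg,lmra,hwigg] -> 7 lines: xej rvv iykwg lmra hwigg iii wmgs
Hunk 2: at line 1 remove [rvv] add [jzczv,nadl] -> 8 lines: xej jzczv nadl iykwg lmra hwigg iii wmgs
Hunk 3: at line 3 remove [lmra] add [fgjy,zuhu,rkc] -> 10 lines: xej jzczv nadl iykwg fgjy zuhu rkc hwigg iii wmgs

Answer: xej
jzczv
nadl
iykwg
fgjy
zuhu
rkc
hwigg
iii
wmgs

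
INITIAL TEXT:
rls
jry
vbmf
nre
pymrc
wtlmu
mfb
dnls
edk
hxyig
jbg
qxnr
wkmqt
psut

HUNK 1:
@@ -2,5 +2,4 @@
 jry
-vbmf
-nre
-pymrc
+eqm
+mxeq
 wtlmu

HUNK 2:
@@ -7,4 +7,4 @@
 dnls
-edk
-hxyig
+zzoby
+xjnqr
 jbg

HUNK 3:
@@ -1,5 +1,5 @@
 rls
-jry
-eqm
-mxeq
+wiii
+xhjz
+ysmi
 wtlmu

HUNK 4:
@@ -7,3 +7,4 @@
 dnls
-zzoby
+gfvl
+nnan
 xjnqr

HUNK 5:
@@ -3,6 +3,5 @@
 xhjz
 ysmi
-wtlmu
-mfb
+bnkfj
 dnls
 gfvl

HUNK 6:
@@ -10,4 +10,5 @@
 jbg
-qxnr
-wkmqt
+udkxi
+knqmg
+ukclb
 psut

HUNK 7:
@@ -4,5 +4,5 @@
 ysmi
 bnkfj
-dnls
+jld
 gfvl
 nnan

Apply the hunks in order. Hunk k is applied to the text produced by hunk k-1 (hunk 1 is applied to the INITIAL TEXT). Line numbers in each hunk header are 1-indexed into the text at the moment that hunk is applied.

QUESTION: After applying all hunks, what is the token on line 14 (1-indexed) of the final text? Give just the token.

Answer: psut

Derivation:
Hunk 1: at line 2 remove [vbmf,nre,pymrc] add [eqm,mxeq] -> 13 lines: rls jry eqm mxeq wtlmu mfb dnls edk hxyig jbg qxnr wkmqt psut
Hunk 2: at line 7 remove [edk,hxyig] add [zzoby,xjnqr] -> 13 lines: rls jry eqm mxeq wtlmu mfb dnls zzoby xjnqr jbg qxnr wkmqt psut
Hunk 3: at line 1 remove [jry,eqm,mxeq] add [wiii,xhjz,ysmi] -> 13 lines: rls wiii xhjz ysmi wtlmu mfb dnls zzoby xjnqr jbg qxnr wkmqt psut
Hunk 4: at line 7 remove [zzoby] add [gfvl,nnan] -> 14 lines: rls wiii xhjz ysmi wtlmu mfb dnls gfvl nnan xjnqr jbg qxnr wkmqt psut
Hunk 5: at line 3 remove [wtlmu,mfb] add [bnkfj] -> 13 lines: rls wiii xhjz ysmi bnkfj dnls gfvl nnan xjnqr jbg qxnr wkmqt psut
Hunk 6: at line 10 remove [qxnr,wkmqt] add [udkxi,knqmg,ukclb] -> 14 lines: rls wiii xhjz ysmi bnkfj dnls gfvl nnan xjnqr jbg udkxi knqmg ukclb psut
Hunk 7: at line 4 remove [dnls] add [jld] -> 14 lines: rls wiii xhjz ysmi bnkfj jld gfvl nnan xjnqr jbg udkxi knqmg ukclb psut
Final line 14: psut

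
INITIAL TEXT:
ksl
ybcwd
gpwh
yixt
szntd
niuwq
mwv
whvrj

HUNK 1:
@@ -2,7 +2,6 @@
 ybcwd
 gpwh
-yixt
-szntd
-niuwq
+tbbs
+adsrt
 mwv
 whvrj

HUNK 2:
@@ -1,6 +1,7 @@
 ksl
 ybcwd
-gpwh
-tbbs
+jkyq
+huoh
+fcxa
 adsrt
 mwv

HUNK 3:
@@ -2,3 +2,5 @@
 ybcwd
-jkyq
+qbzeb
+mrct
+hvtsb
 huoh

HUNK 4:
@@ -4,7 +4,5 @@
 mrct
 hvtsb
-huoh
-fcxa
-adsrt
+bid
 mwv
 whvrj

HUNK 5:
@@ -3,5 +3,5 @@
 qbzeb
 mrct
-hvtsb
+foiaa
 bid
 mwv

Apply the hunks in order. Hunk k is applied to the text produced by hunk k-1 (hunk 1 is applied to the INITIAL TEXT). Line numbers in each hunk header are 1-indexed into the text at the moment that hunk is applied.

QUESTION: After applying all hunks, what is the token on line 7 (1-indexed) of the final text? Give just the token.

Answer: mwv

Derivation:
Hunk 1: at line 2 remove [yixt,szntd,niuwq] add [tbbs,adsrt] -> 7 lines: ksl ybcwd gpwh tbbs adsrt mwv whvrj
Hunk 2: at line 1 remove [gpwh,tbbs] add [jkyq,huoh,fcxa] -> 8 lines: ksl ybcwd jkyq huoh fcxa adsrt mwv whvrj
Hunk 3: at line 2 remove [jkyq] add [qbzeb,mrct,hvtsb] -> 10 lines: ksl ybcwd qbzeb mrct hvtsb huoh fcxa adsrt mwv whvrj
Hunk 4: at line 4 remove [huoh,fcxa,adsrt] add [bid] -> 8 lines: ksl ybcwd qbzeb mrct hvtsb bid mwv whvrj
Hunk 5: at line 3 remove [hvtsb] add [foiaa] -> 8 lines: ksl ybcwd qbzeb mrct foiaa bid mwv whvrj
Final line 7: mwv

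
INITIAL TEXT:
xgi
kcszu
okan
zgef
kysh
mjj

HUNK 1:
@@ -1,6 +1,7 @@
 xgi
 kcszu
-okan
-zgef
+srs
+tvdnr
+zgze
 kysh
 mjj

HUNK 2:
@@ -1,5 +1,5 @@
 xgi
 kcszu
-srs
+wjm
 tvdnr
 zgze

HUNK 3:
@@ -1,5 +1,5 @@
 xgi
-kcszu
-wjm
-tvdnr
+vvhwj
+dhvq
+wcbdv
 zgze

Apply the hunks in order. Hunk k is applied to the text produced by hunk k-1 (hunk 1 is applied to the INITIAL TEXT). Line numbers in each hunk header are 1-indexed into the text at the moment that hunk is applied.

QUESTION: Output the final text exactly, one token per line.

Answer: xgi
vvhwj
dhvq
wcbdv
zgze
kysh
mjj

Derivation:
Hunk 1: at line 1 remove [okan,zgef] add [srs,tvdnr,zgze] -> 7 lines: xgi kcszu srs tvdnr zgze kysh mjj
Hunk 2: at line 1 remove [srs] add [wjm] -> 7 lines: xgi kcszu wjm tvdnr zgze kysh mjj
Hunk 3: at line 1 remove [kcszu,wjm,tvdnr] add [vvhwj,dhvq,wcbdv] -> 7 lines: xgi vvhwj dhvq wcbdv zgze kysh mjj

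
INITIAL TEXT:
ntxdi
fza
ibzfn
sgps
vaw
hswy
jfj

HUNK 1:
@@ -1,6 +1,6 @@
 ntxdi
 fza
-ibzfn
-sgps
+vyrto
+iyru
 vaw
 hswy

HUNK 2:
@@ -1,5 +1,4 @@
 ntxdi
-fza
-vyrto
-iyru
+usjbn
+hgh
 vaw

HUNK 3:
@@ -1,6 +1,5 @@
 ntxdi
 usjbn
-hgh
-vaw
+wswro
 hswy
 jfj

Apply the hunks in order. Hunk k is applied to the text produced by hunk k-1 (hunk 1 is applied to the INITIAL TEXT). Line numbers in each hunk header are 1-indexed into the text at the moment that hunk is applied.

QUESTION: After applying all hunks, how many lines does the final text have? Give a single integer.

Hunk 1: at line 1 remove [ibzfn,sgps] add [vyrto,iyru] -> 7 lines: ntxdi fza vyrto iyru vaw hswy jfj
Hunk 2: at line 1 remove [fza,vyrto,iyru] add [usjbn,hgh] -> 6 lines: ntxdi usjbn hgh vaw hswy jfj
Hunk 3: at line 1 remove [hgh,vaw] add [wswro] -> 5 lines: ntxdi usjbn wswro hswy jfj
Final line count: 5

Answer: 5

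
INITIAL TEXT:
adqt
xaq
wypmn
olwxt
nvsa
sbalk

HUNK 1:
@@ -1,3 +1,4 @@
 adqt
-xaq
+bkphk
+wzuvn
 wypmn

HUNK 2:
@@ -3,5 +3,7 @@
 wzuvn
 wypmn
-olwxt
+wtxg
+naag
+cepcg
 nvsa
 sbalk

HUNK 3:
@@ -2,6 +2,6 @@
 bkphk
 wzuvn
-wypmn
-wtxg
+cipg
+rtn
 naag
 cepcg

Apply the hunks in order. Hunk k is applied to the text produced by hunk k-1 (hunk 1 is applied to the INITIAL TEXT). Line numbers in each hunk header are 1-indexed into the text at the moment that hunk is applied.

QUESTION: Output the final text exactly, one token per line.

Answer: adqt
bkphk
wzuvn
cipg
rtn
naag
cepcg
nvsa
sbalk

Derivation:
Hunk 1: at line 1 remove [xaq] add [bkphk,wzuvn] -> 7 lines: adqt bkphk wzuvn wypmn olwxt nvsa sbalk
Hunk 2: at line 3 remove [olwxt] add [wtxg,naag,cepcg] -> 9 lines: adqt bkphk wzuvn wypmn wtxg naag cepcg nvsa sbalk
Hunk 3: at line 2 remove [wypmn,wtxg] add [cipg,rtn] -> 9 lines: adqt bkphk wzuvn cipg rtn naag cepcg nvsa sbalk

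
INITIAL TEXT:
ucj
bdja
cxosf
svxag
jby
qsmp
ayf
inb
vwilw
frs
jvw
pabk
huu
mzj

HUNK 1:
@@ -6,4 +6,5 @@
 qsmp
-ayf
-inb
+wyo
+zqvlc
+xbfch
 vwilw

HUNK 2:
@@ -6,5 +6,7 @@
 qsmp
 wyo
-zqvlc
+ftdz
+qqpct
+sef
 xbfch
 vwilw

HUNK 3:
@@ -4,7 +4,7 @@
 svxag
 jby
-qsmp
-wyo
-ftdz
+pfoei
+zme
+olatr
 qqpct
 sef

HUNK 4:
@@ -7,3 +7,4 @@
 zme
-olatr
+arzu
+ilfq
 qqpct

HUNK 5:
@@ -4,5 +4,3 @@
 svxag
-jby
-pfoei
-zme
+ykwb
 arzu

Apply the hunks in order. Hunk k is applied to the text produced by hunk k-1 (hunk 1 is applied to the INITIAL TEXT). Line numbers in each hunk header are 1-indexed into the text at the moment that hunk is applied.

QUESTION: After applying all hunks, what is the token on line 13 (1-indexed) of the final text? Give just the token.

Hunk 1: at line 6 remove [ayf,inb] add [wyo,zqvlc,xbfch] -> 15 lines: ucj bdja cxosf svxag jby qsmp wyo zqvlc xbfch vwilw frs jvw pabk huu mzj
Hunk 2: at line 6 remove [zqvlc] add [ftdz,qqpct,sef] -> 17 lines: ucj bdja cxosf svxag jby qsmp wyo ftdz qqpct sef xbfch vwilw frs jvw pabk huu mzj
Hunk 3: at line 4 remove [qsmp,wyo,ftdz] add [pfoei,zme,olatr] -> 17 lines: ucj bdja cxosf svxag jby pfoei zme olatr qqpct sef xbfch vwilw frs jvw pabk huu mzj
Hunk 4: at line 7 remove [olatr] add [arzu,ilfq] -> 18 lines: ucj bdja cxosf svxag jby pfoei zme arzu ilfq qqpct sef xbfch vwilw frs jvw pabk huu mzj
Hunk 5: at line 4 remove [jby,pfoei,zme] add [ykwb] -> 16 lines: ucj bdja cxosf svxag ykwb arzu ilfq qqpct sef xbfch vwilw frs jvw pabk huu mzj
Final line 13: jvw

Answer: jvw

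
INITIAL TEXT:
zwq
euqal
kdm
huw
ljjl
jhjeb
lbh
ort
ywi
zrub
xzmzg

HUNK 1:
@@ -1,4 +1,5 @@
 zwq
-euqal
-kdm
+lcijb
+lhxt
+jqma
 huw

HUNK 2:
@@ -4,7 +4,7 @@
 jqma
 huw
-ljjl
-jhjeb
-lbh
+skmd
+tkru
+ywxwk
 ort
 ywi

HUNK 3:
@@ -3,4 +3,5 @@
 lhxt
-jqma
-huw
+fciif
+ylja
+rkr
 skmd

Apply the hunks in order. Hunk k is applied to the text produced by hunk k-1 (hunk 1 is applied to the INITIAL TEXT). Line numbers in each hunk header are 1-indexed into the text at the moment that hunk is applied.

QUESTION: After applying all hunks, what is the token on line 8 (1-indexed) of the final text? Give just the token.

Answer: tkru

Derivation:
Hunk 1: at line 1 remove [euqal,kdm] add [lcijb,lhxt,jqma] -> 12 lines: zwq lcijb lhxt jqma huw ljjl jhjeb lbh ort ywi zrub xzmzg
Hunk 2: at line 4 remove [ljjl,jhjeb,lbh] add [skmd,tkru,ywxwk] -> 12 lines: zwq lcijb lhxt jqma huw skmd tkru ywxwk ort ywi zrub xzmzg
Hunk 3: at line 3 remove [jqma,huw] add [fciif,ylja,rkr] -> 13 lines: zwq lcijb lhxt fciif ylja rkr skmd tkru ywxwk ort ywi zrub xzmzg
Final line 8: tkru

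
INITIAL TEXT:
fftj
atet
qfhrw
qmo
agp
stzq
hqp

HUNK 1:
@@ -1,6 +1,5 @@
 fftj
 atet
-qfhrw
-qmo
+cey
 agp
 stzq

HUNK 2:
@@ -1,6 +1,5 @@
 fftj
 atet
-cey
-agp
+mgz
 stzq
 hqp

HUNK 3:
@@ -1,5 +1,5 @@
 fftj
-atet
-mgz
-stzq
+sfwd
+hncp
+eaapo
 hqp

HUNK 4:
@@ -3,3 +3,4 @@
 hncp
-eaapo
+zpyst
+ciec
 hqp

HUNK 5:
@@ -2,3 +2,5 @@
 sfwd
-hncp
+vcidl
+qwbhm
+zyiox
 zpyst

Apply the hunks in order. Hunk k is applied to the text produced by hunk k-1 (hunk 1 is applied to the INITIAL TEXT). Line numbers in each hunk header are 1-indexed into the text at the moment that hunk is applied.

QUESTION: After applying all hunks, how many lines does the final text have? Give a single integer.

Answer: 8

Derivation:
Hunk 1: at line 1 remove [qfhrw,qmo] add [cey] -> 6 lines: fftj atet cey agp stzq hqp
Hunk 2: at line 1 remove [cey,agp] add [mgz] -> 5 lines: fftj atet mgz stzq hqp
Hunk 3: at line 1 remove [atet,mgz,stzq] add [sfwd,hncp,eaapo] -> 5 lines: fftj sfwd hncp eaapo hqp
Hunk 4: at line 3 remove [eaapo] add [zpyst,ciec] -> 6 lines: fftj sfwd hncp zpyst ciec hqp
Hunk 5: at line 2 remove [hncp] add [vcidl,qwbhm,zyiox] -> 8 lines: fftj sfwd vcidl qwbhm zyiox zpyst ciec hqp
Final line count: 8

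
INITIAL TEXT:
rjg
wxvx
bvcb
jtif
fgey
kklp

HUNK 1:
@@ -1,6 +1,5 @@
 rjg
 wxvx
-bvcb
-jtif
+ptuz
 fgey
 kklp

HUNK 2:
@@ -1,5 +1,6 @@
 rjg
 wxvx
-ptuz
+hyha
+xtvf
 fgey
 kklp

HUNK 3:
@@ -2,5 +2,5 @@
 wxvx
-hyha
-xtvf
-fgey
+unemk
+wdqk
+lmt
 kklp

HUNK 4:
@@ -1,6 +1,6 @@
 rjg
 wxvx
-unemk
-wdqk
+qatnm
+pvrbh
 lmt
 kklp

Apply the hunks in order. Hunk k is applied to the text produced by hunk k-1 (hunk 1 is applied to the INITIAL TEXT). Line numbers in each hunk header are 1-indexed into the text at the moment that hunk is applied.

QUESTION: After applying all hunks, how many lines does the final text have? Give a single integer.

Hunk 1: at line 1 remove [bvcb,jtif] add [ptuz] -> 5 lines: rjg wxvx ptuz fgey kklp
Hunk 2: at line 1 remove [ptuz] add [hyha,xtvf] -> 6 lines: rjg wxvx hyha xtvf fgey kklp
Hunk 3: at line 2 remove [hyha,xtvf,fgey] add [unemk,wdqk,lmt] -> 6 lines: rjg wxvx unemk wdqk lmt kklp
Hunk 4: at line 1 remove [unemk,wdqk] add [qatnm,pvrbh] -> 6 lines: rjg wxvx qatnm pvrbh lmt kklp
Final line count: 6

Answer: 6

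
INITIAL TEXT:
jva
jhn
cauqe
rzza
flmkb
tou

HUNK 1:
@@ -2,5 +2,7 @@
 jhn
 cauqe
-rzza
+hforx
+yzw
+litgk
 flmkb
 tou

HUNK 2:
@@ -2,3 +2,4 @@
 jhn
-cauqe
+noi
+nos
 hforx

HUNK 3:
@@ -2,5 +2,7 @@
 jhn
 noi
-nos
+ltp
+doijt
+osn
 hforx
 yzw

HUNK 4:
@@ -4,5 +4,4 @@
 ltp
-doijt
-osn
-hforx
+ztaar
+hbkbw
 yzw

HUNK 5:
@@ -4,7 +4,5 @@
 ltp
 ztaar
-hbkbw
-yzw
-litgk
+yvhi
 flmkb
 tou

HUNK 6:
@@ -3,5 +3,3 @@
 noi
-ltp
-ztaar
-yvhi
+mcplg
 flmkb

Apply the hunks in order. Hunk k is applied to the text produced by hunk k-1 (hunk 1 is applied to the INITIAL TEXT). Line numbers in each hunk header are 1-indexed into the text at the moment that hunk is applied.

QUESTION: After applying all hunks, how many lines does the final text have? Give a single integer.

Answer: 6

Derivation:
Hunk 1: at line 2 remove [rzza] add [hforx,yzw,litgk] -> 8 lines: jva jhn cauqe hforx yzw litgk flmkb tou
Hunk 2: at line 2 remove [cauqe] add [noi,nos] -> 9 lines: jva jhn noi nos hforx yzw litgk flmkb tou
Hunk 3: at line 2 remove [nos] add [ltp,doijt,osn] -> 11 lines: jva jhn noi ltp doijt osn hforx yzw litgk flmkb tou
Hunk 4: at line 4 remove [doijt,osn,hforx] add [ztaar,hbkbw] -> 10 lines: jva jhn noi ltp ztaar hbkbw yzw litgk flmkb tou
Hunk 5: at line 4 remove [hbkbw,yzw,litgk] add [yvhi] -> 8 lines: jva jhn noi ltp ztaar yvhi flmkb tou
Hunk 6: at line 3 remove [ltp,ztaar,yvhi] add [mcplg] -> 6 lines: jva jhn noi mcplg flmkb tou
Final line count: 6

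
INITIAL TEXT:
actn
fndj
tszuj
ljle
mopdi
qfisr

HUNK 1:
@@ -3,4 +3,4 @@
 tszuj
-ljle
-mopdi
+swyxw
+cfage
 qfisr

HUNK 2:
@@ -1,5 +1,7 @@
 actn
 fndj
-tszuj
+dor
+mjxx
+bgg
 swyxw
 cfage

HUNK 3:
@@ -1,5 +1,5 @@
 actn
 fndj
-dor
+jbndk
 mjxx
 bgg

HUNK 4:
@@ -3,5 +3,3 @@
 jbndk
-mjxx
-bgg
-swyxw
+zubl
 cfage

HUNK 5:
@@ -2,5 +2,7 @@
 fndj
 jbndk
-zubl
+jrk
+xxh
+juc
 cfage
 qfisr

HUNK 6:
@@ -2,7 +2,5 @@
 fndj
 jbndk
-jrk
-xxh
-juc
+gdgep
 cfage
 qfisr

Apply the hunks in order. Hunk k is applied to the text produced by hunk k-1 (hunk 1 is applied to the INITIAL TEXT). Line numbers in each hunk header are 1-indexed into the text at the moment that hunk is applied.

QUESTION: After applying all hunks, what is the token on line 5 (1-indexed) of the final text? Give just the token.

Answer: cfage

Derivation:
Hunk 1: at line 3 remove [ljle,mopdi] add [swyxw,cfage] -> 6 lines: actn fndj tszuj swyxw cfage qfisr
Hunk 2: at line 1 remove [tszuj] add [dor,mjxx,bgg] -> 8 lines: actn fndj dor mjxx bgg swyxw cfage qfisr
Hunk 3: at line 1 remove [dor] add [jbndk] -> 8 lines: actn fndj jbndk mjxx bgg swyxw cfage qfisr
Hunk 4: at line 3 remove [mjxx,bgg,swyxw] add [zubl] -> 6 lines: actn fndj jbndk zubl cfage qfisr
Hunk 5: at line 2 remove [zubl] add [jrk,xxh,juc] -> 8 lines: actn fndj jbndk jrk xxh juc cfage qfisr
Hunk 6: at line 2 remove [jrk,xxh,juc] add [gdgep] -> 6 lines: actn fndj jbndk gdgep cfage qfisr
Final line 5: cfage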